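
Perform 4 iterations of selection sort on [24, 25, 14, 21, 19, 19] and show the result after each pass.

Pass 1: Select minimum 14 at index 2, swap -> [14, 25, 24, 21, 19, 19]
Pass 2: Select minimum 19 at index 4, swap -> [14, 19, 24, 21, 25, 19]
Pass 3: Select minimum 19 at index 5, swap -> [14, 19, 19, 21, 25, 24]
Pass 4: Select minimum 21 at index 3, swap -> [14, 19, 19, 21, 25, 24]


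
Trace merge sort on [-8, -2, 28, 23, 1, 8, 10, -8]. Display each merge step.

Divide and conquer:
  Merge [-8] + [-2] -> [-8, -2]
  Merge [28] + [23] -> [23, 28]
  Merge [-8, -2] + [23, 28] -> [-8, -2, 23, 28]
  Merge [1] + [8] -> [1, 8]
  Merge [10] + [-8] -> [-8, 10]
  Merge [1, 8] + [-8, 10] -> [-8, 1, 8, 10]
  Merge [-8, -2, 23, 28] + [-8, 1, 8, 10] -> [-8, -8, -2, 1, 8, 10, 23, 28]


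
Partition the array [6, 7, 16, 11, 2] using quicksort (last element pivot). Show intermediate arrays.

Partition 1: pivot=2 at index 0 -> [2, 7, 16, 11, 6]
Partition 2: pivot=6 at index 1 -> [2, 6, 16, 11, 7]
Partition 3: pivot=7 at index 2 -> [2, 6, 7, 11, 16]
Partition 4: pivot=16 at index 4 -> [2, 6, 7, 11, 16]


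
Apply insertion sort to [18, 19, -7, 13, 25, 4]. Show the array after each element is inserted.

First element 18 is already 'sorted'
Insert 19: shifted 0 elements -> [18, 19, -7, 13, 25, 4]
Insert -7: shifted 2 elements -> [-7, 18, 19, 13, 25, 4]
Insert 13: shifted 2 elements -> [-7, 13, 18, 19, 25, 4]
Insert 25: shifted 0 elements -> [-7, 13, 18, 19, 25, 4]
Insert 4: shifted 4 elements -> [-7, 4, 13, 18, 19, 25]


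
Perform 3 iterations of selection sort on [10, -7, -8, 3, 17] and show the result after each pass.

Pass 1: Select minimum -8 at index 2, swap -> [-8, -7, 10, 3, 17]
Pass 2: Select minimum -7 at index 1, swap -> [-8, -7, 10, 3, 17]
Pass 3: Select minimum 3 at index 3, swap -> [-8, -7, 3, 10, 17]


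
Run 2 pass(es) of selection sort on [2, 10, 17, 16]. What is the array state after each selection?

Pass 1: Select minimum 2 at index 0, swap -> [2, 10, 17, 16]
Pass 2: Select minimum 10 at index 1, swap -> [2, 10, 17, 16]


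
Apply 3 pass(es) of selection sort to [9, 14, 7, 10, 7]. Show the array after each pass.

Pass 1: Select minimum 7 at index 2, swap -> [7, 14, 9, 10, 7]
Pass 2: Select minimum 7 at index 4, swap -> [7, 7, 9, 10, 14]
Pass 3: Select minimum 9 at index 2, swap -> [7, 7, 9, 10, 14]


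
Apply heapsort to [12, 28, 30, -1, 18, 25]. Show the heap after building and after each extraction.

Build heap: [30, 28, 25, -1, 18, 12]
Extract 30: [28, 18, 25, -1, 12, 30]
Extract 28: [25, 18, 12, -1, 28, 30]
Extract 25: [18, -1, 12, 25, 28, 30]
Extract 18: [12, -1, 18, 25, 28, 30]
Extract 12: [-1, 12, 18, 25, 28, 30]


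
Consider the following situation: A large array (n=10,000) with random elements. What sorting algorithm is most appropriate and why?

Best choice: Quicksort or Mergesort
Reason: Both have O(n log n) average case; quicksort has lower constant factors


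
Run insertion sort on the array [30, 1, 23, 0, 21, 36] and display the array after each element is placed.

First element 30 is already 'sorted'
Insert 1: shifted 1 elements -> [1, 30, 23, 0, 21, 36]
Insert 23: shifted 1 elements -> [1, 23, 30, 0, 21, 36]
Insert 0: shifted 3 elements -> [0, 1, 23, 30, 21, 36]
Insert 21: shifted 2 elements -> [0, 1, 21, 23, 30, 36]
Insert 36: shifted 0 elements -> [0, 1, 21, 23, 30, 36]


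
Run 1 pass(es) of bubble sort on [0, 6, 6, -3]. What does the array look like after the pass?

After pass 1: [0, 6, -3, 6] (1 swaps)
Total swaps: 1


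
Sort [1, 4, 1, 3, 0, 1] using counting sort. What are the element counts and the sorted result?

Count array: [1, 3, 0, 1, 1]
(count[i] = number of elements equal to i)
Cumulative count: [1, 4, 4, 5, 6]
Sorted: [0, 1, 1, 1, 3, 4]


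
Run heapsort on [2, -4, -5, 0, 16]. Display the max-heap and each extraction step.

Build heap: [16, 2, -5, 0, -4]
Extract 16: [2, 0, -5, -4, 16]
Extract 2: [0, -4, -5, 2, 16]
Extract 0: [-4, -5, 0, 2, 16]
Extract -4: [-5, -4, 0, 2, 16]


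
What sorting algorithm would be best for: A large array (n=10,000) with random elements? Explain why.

Best choice: Quicksort or Mergesort
Reason: Both have O(n log n) average case; quicksort has lower constant factors


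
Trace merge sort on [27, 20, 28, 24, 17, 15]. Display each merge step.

Divide and conquer:
  Merge [20] + [28] -> [20, 28]
  Merge [27] + [20, 28] -> [20, 27, 28]
  Merge [17] + [15] -> [15, 17]
  Merge [24] + [15, 17] -> [15, 17, 24]
  Merge [20, 27, 28] + [15, 17, 24] -> [15, 17, 20, 24, 27, 28]


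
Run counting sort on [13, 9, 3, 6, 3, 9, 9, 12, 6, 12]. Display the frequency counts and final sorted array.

Count array: [0, 0, 0, 2, 0, 0, 2, 0, 0, 3, 0, 0, 2, 1]
(count[i] = number of elements equal to i)
Cumulative count: [0, 0, 0, 2, 2, 2, 4, 4, 4, 7, 7, 7, 9, 10]
Sorted: [3, 3, 6, 6, 9, 9, 9, 12, 12, 13]


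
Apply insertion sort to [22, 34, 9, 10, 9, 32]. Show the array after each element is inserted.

First element 22 is already 'sorted'
Insert 34: shifted 0 elements -> [22, 34, 9, 10, 9, 32]
Insert 9: shifted 2 elements -> [9, 22, 34, 10, 9, 32]
Insert 10: shifted 2 elements -> [9, 10, 22, 34, 9, 32]
Insert 9: shifted 3 elements -> [9, 9, 10, 22, 34, 32]
Insert 32: shifted 1 elements -> [9, 9, 10, 22, 32, 34]


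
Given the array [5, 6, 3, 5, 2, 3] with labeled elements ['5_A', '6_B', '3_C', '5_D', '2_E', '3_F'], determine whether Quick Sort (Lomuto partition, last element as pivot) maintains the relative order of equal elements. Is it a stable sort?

Trace Quick Sort on the labeled array (the key is the number; the letter only tracks identity):
  Partition indices 0..5 around pivot 3_F -> [3_C, 2_E, 3_F, 5_D, 6_B, 5_A]
  Partition indices 0..1 around pivot 2_E -> [2_E, 3_C, 3_F, 5_D, 6_B, 5_A]
  Partition indices 3..5 around pivot 5_A -> [2_E, 3_C, 3_F, 5_D, 5_A, 6_B]
Final order: [2_E, 3_C, 3_F, 5_D, 5_A, 6_B]
Equal keys:
  value 3: originally 3_C, 3_F; after sorting 3_C, 3_F -> order preserved
  value 5: originally 5_A, 5_D; after sorting 5_D, 5_A -> order changed
Equal keys were reordered, so Quick Sort is not stable: partition swaps elements across long distances and can reorder equal keys. (One such input is enough; an unstable sort may happen to preserve order on other inputs, but it gives no guarantee.)
Answer: Not stable


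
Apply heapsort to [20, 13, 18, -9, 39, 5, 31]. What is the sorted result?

Build heap: [39, 20, 31, -9, 13, 5, 18]
Extract 39: [31, 20, 18, -9, 13, 5, 39]
Extract 31: [20, 13, 18, -9, 5, 31, 39]
Extract 20: [18, 13, 5, -9, 20, 31, 39]
Extract 18: [13, -9, 5, 18, 20, 31, 39]
Extract 13: [5, -9, 13, 18, 20, 31, 39]
Extract 5: [-9, 5, 13, 18, 20, 31, 39]


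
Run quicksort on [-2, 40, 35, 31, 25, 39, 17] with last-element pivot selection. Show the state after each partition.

Partition 1: pivot=17 at index 1 -> [-2, 17, 35, 31, 25, 39, 40]
Partition 2: pivot=40 at index 6 -> [-2, 17, 35, 31, 25, 39, 40]
Partition 3: pivot=39 at index 5 -> [-2, 17, 35, 31, 25, 39, 40]
Partition 4: pivot=25 at index 2 -> [-2, 17, 25, 31, 35, 39, 40]
Partition 5: pivot=35 at index 4 -> [-2, 17, 25, 31, 35, 39, 40]


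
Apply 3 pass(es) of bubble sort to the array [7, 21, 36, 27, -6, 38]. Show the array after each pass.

After pass 1: [7, 21, 27, -6, 36, 38] (2 swaps)
After pass 2: [7, 21, -6, 27, 36, 38] (1 swaps)
After pass 3: [7, -6, 21, 27, 36, 38] (1 swaps)
Total swaps: 4


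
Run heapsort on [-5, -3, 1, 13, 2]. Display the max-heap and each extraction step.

Build heap: [13, 2, 1, -3, -5]
Extract 13: [2, -3, 1, -5, 13]
Extract 2: [1, -3, -5, 2, 13]
Extract 1: [-3, -5, 1, 2, 13]
Extract -3: [-5, -3, 1, 2, 13]


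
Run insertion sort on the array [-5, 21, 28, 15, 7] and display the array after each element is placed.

First element -5 is already 'sorted'
Insert 21: shifted 0 elements -> [-5, 21, 28, 15, 7]
Insert 28: shifted 0 elements -> [-5, 21, 28, 15, 7]
Insert 15: shifted 2 elements -> [-5, 15, 21, 28, 7]
Insert 7: shifted 3 elements -> [-5, 7, 15, 21, 28]


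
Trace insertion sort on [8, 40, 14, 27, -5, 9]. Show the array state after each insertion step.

First element 8 is already 'sorted'
Insert 40: shifted 0 elements -> [8, 40, 14, 27, -5, 9]
Insert 14: shifted 1 elements -> [8, 14, 40, 27, -5, 9]
Insert 27: shifted 1 elements -> [8, 14, 27, 40, -5, 9]
Insert -5: shifted 4 elements -> [-5, 8, 14, 27, 40, 9]
Insert 9: shifted 3 elements -> [-5, 8, 9, 14, 27, 40]


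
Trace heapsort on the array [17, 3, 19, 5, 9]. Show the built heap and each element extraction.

Build heap: [19, 9, 17, 5, 3]
Extract 19: [17, 9, 3, 5, 19]
Extract 17: [9, 5, 3, 17, 19]
Extract 9: [5, 3, 9, 17, 19]
Extract 5: [3, 5, 9, 17, 19]


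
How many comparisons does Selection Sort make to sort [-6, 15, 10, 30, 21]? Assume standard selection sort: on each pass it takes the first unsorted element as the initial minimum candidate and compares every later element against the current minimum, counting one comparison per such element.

Pass 1: scan indices 1..4 for the minimum = 4 comparison(s); min is -6, place at index 0 -> [-6, 15, 10, 30, 21]
Pass 2: scan indices 2..4 for the minimum = 3 comparison(s); min is 10, place at index 1 -> [-6, 10, 15, 30, 21]
Pass 3: scan indices 3..4 for the minimum = 2 comparison(s); min is 15, place at index 2 -> [-6, 10, 15, 30, 21]
Pass 4: scan indices 4..4 for the minimum = 1 comparison(s); min is 21, place at index 3 -> [-6, 10, 15, 21, 30]
Selection sort always scans the whole unsorted suffix, so the count is (n-1) + (n-2) + ... + 1 = n(n-1)/2 = 5*4/2 = 10 regardless of the input order.
Total comparisons: 4 + 3 + 2 + 1 = 10


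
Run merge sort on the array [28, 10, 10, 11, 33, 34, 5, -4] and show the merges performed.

Divide and conquer:
  Merge [28] + [10] -> [10, 28]
  Merge [10] + [11] -> [10, 11]
  Merge [10, 28] + [10, 11] -> [10, 10, 11, 28]
  Merge [33] + [34] -> [33, 34]
  Merge [5] + [-4] -> [-4, 5]
  Merge [33, 34] + [-4, 5] -> [-4, 5, 33, 34]
  Merge [10, 10, 11, 28] + [-4, 5, 33, 34] -> [-4, 5, 10, 10, 11, 28, 33, 34]


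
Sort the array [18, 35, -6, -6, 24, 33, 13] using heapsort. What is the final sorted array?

Build heap: [35, 24, 33, -6, 18, -6, 13]
Extract 35: [33, 24, 13, -6, 18, -6, 35]
Extract 33: [24, 18, 13, -6, -6, 33, 35]
Extract 24: [18, -6, 13, -6, 24, 33, 35]
Extract 18: [13, -6, -6, 18, 24, 33, 35]
Extract 13: [-6, -6, 13, 18, 24, 33, 35]
Extract -6: [-6, -6, 13, 18, 24, 33, 35]


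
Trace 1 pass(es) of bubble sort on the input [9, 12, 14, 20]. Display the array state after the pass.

After pass 1: [9, 12, 14, 20] (0 swaps)
Total swaps: 0


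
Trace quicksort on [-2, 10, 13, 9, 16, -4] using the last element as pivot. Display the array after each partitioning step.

Partition 1: pivot=-4 at index 0 -> [-4, 10, 13, 9, 16, -2]
Partition 2: pivot=-2 at index 1 -> [-4, -2, 13, 9, 16, 10]
Partition 3: pivot=10 at index 3 -> [-4, -2, 9, 10, 16, 13]
Partition 4: pivot=13 at index 4 -> [-4, -2, 9, 10, 13, 16]


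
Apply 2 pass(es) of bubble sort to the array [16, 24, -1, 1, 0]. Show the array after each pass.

After pass 1: [16, -1, 1, 0, 24] (3 swaps)
After pass 2: [-1, 1, 0, 16, 24] (3 swaps)
Total swaps: 6


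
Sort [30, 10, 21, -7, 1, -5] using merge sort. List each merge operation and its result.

Divide and conquer:
  Merge [10] + [21] -> [10, 21]
  Merge [30] + [10, 21] -> [10, 21, 30]
  Merge [1] + [-5] -> [-5, 1]
  Merge [-7] + [-5, 1] -> [-7, -5, 1]
  Merge [10, 21, 30] + [-7, -5, 1] -> [-7, -5, 1, 10, 21, 30]


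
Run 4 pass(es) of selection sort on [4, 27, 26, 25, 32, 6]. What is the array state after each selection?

Pass 1: Select minimum 4 at index 0, swap -> [4, 27, 26, 25, 32, 6]
Pass 2: Select minimum 6 at index 5, swap -> [4, 6, 26, 25, 32, 27]
Pass 3: Select minimum 25 at index 3, swap -> [4, 6, 25, 26, 32, 27]
Pass 4: Select minimum 26 at index 3, swap -> [4, 6, 25, 26, 32, 27]


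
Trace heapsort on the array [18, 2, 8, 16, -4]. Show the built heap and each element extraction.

Build heap: [18, 16, 8, 2, -4]
Extract 18: [16, 2, 8, -4, 18]
Extract 16: [8, 2, -4, 16, 18]
Extract 8: [2, -4, 8, 16, 18]
Extract 2: [-4, 2, 8, 16, 18]


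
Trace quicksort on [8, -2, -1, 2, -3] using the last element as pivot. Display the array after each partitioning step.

Partition 1: pivot=-3 at index 0 -> [-3, -2, -1, 2, 8]
Partition 2: pivot=8 at index 4 -> [-3, -2, -1, 2, 8]
Partition 3: pivot=2 at index 3 -> [-3, -2, -1, 2, 8]
Partition 4: pivot=-1 at index 2 -> [-3, -2, -1, 2, 8]


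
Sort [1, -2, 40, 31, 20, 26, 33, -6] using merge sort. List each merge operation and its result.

Divide and conquer:
  Merge [1] + [-2] -> [-2, 1]
  Merge [40] + [31] -> [31, 40]
  Merge [-2, 1] + [31, 40] -> [-2, 1, 31, 40]
  Merge [20] + [26] -> [20, 26]
  Merge [33] + [-6] -> [-6, 33]
  Merge [20, 26] + [-6, 33] -> [-6, 20, 26, 33]
  Merge [-2, 1, 31, 40] + [-6, 20, 26, 33] -> [-6, -2, 1, 20, 26, 31, 33, 40]


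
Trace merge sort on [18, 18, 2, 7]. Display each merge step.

Divide and conquer:
  Merge [18] + [18] -> [18, 18]
  Merge [2] + [7] -> [2, 7]
  Merge [18, 18] + [2, 7] -> [2, 7, 18, 18]


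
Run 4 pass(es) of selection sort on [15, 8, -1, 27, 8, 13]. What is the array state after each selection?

Pass 1: Select minimum -1 at index 2, swap -> [-1, 8, 15, 27, 8, 13]
Pass 2: Select minimum 8 at index 1, swap -> [-1, 8, 15, 27, 8, 13]
Pass 3: Select minimum 8 at index 4, swap -> [-1, 8, 8, 27, 15, 13]
Pass 4: Select minimum 13 at index 5, swap -> [-1, 8, 8, 13, 15, 27]


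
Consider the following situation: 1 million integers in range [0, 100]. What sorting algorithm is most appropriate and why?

Best choice: Counting sort
Reason: O(n + k) where k=100 is small; linear time beats O(n log n)


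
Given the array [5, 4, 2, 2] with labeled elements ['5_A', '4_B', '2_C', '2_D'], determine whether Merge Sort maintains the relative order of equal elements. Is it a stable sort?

Trace Merge Sort on the labeled array (the key is the number; the letter only tracks identity):
  Merge [5_A] + [4_B] -> [4_B, 5_A]
  Merge [2_C] + [2_D] -> [2_C, 2_D]
  Merge [4_B, 5_A] + [2_C, 2_D] -> [2_C, 2_D, 4_B, 5_A]
Final order: [2_C, 2_D, 4_B, 5_A]
Equal keys:
  value 2: originally 2_C, 2_D; after sorting 2_C, 2_D -> order preserved
All equal keys kept their original relative order. Merge Sort is stable: when the heads of the two halves are equal the merge takes from the left half first.
Answer: Stable


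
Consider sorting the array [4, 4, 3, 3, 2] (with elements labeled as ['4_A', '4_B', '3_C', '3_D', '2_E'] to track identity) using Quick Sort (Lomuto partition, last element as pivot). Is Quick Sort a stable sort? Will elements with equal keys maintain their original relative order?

Trace Quick Sort on the labeled array (the key is the number; the letter only tracks identity):
  Partition indices 0..4 around pivot 2_E -> [2_E, 4_B, 3_C, 3_D, 4_A]
  Partition indices 1..4 around pivot 4_A -> [2_E, 4_B, 3_C, 3_D, 4_A]
  Partition indices 1..3 around pivot 3_D -> [2_E, 3_C, 3_D, 4_B, 4_A]
Final order: [2_E, 3_C, 3_D, 4_B, 4_A]
Equal keys:
  value 3: originally 3_C, 3_D; after sorting 3_C, 3_D -> order preserved
  value 4: originally 4_A, 4_B; after sorting 4_B, 4_A -> order changed
Equal keys were reordered, so Quick Sort is not stable: partition swaps elements across long distances and can reorder equal keys. (One such input is enough; an unstable sort may happen to preserve order on other inputs, but it gives no guarantee.)
Answer: Not stable


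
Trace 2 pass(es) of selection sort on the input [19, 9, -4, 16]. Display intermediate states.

Pass 1: Select minimum -4 at index 2, swap -> [-4, 9, 19, 16]
Pass 2: Select minimum 9 at index 1, swap -> [-4, 9, 19, 16]


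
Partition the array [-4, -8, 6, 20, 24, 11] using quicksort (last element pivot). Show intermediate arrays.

Partition 1: pivot=11 at index 3 -> [-4, -8, 6, 11, 24, 20]
Partition 2: pivot=6 at index 2 -> [-4, -8, 6, 11, 24, 20]
Partition 3: pivot=-8 at index 0 -> [-8, -4, 6, 11, 24, 20]
Partition 4: pivot=20 at index 4 -> [-8, -4, 6, 11, 20, 24]


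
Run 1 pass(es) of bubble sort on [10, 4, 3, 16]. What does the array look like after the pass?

After pass 1: [4, 3, 10, 16] (2 swaps)
Total swaps: 2


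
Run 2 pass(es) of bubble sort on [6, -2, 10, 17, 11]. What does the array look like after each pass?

After pass 1: [-2, 6, 10, 11, 17] (2 swaps)
After pass 2: [-2, 6, 10, 11, 17] (0 swaps)
Total swaps: 2


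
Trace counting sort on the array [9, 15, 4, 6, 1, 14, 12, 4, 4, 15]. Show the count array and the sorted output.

Count array: [0, 1, 0, 0, 3, 0, 1, 0, 0, 1, 0, 0, 1, 0, 1, 2]
(count[i] = number of elements equal to i)
Cumulative count: [0, 1, 1, 1, 4, 4, 5, 5, 5, 6, 6, 6, 7, 7, 8, 10]
Sorted: [1, 4, 4, 4, 6, 9, 12, 14, 15, 15]


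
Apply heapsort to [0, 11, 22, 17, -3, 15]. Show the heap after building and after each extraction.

Build heap: [22, 17, 15, 11, -3, 0]
Extract 22: [17, 11, 15, 0, -3, 22]
Extract 17: [15, 11, -3, 0, 17, 22]
Extract 15: [11, 0, -3, 15, 17, 22]
Extract 11: [0, -3, 11, 15, 17, 22]
Extract 0: [-3, 0, 11, 15, 17, 22]


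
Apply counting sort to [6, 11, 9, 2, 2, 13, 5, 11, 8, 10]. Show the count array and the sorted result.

Count array: [0, 0, 2, 0, 0, 1, 1, 0, 1, 1, 1, 2, 0, 1]
(count[i] = number of elements equal to i)
Cumulative count: [0, 0, 2, 2, 2, 3, 4, 4, 5, 6, 7, 9, 9, 10]
Sorted: [2, 2, 5, 6, 8, 9, 10, 11, 11, 13]


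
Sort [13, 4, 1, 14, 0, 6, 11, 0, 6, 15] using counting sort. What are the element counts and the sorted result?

Count array: [2, 1, 0, 0, 1, 0, 2, 0, 0, 0, 0, 1, 0, 1, 1, 1]
(count[i] = number of elements equal to i)
Cumulative count: [2, 3, 3, 3, 4, 4, 6, 6, 6, 6, 6, 7, 7, 8, 9, 10]
Sorted: [0, 0, 1, 4, 6, 6, 11, 13, 14, 15]


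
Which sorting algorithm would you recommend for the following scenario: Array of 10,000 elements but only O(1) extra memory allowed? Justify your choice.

Best choice: Heapsort
Reason: Heapsort rearranges the array in place using O(1) auxiliary space and still guarantees O(n log n) time; quicksort partitions in place but needs Theta(log n) stack space for recursion (O(n) in the worst case), and mergesort requires O(n) auxiliary space


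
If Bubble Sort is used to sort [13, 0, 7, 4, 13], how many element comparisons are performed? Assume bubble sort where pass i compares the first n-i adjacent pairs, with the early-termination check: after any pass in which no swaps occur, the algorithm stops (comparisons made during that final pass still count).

Pass 1: compare adjacent pairs (0,1)..(3,4) = 4 comparison(s), 3 swap(s) -> [0, 7, 4, 13, 13]
Pass 2: compare adjacent pairs (0,1)..(2,3) = 3 comparison(s), 1 swap(s) -> [0, 4, 7, 13, 13]
Pass 3: compare adjacent pairs (0,1)..(1,2) = 2 comparison(s), 0 swap(s) -> [0, 4, 7, 13, 13]
No swaps in this pass, so bubble sort stops here.
Total comparisons: 4 + 3 + 2 = 9


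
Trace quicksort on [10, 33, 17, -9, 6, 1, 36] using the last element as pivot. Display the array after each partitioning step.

Partition 1: pivot=36 at index 6 -> [10, 33, 17, -9, 6, 1, 36]
Partition 2: pivot=1 at index 1 -> [-9, 1, 17, 10, 6, 33, 36]
Partition 3: pivot=33 at index 5 -> [-9, 1, 17, 10, 6, 33, 36]
Partition 4: pivot=6 at index 2 -> [-9, 1, 6, 10, 17, 33, 36]
Partition 5: pivot=17 at index 4 -> [-9, 1, 6, 10, 17, 33, 36]


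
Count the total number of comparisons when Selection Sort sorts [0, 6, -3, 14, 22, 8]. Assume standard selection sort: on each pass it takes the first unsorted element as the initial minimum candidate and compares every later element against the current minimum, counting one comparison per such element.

Pass 1: scan indices 1..5 for the minimum = 5 comparison(s); min is -3, place at index 0 -> [-3, 6, 0, 14, 22, 8]
Pass 2: scan indices 2..5 for the minimum = 4 comparison(s); min is 0, place at index 1 -> [-3, 0, 6, 14, 22, 8]
Pass 3: scan indices 3..5 for the minimum = 3 comparison(s); min is 6, place at index 2 -> [-3, 0, 6, 14, 22, 8]
Pass 4: scan indices 4..5 for the minimum = 2 comparison(s); min is 8, place at index 3 -> [-3, 0, 6, 8, 22, 14]
Pass 5: scan indices 5..5 for the minimum = 1 comparison(s); min is 14, place at index 4 -> [-3, 0, 6, 8, 14, 22]
Selection sort always scans the whole unsorted suffix, so the count is (n-1) + (n-2) + ... + 1 = n(n-1)/2 = 6*5/2 = 15 regardless of the input order.
Total comparisons: 5 + 4 + 3 + 2 + 1 = 15


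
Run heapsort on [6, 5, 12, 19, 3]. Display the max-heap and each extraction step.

Build heap: [19, 6, 12, 5, 3]
Extract 19: [12, 6, 3, 5, 19]
Extract 12: [6, 5, 3, 12, 19]
Extract 6: [5, 3, 6, 12, 19]
Extract 5: [3, 5, 6, 12, 19]


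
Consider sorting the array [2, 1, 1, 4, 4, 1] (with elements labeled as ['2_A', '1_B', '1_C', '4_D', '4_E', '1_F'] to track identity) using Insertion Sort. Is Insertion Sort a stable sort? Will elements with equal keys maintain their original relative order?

Trace Insertion Sort on the labeled array (the key is the number; the letter only tracks identity):
  Insert 1_B at index 0: [1_B, 2_A, 1_C, 4_D, 4_E, 1_F]
  Insert 1_C at index 1: [1_B, 1_C, 2_A, 4_D, 4_E, 1_F]
  Insert 4_D at index 3: [1_B, 1_C, 2_A, 4_D, 4_E, 1_F]
  Insert 4_E at index 4: [1_B, 1_C, 2_A, 4_D, 4_E, 1_F]
  Insert 1_F at index 2: [1_B, 1_C, 1_F, 2_A, 4_D, 4_E]
Final order: [1_B, 1_C, 1_F, 2_A, 4_D, 4_E]
Equal keys:
  value 1: originally 1_B, 1_C, 1_F; after sorting 1_B, 1_C, 1_F -> order preserved
  value 4: originally 4_D, 4_E; after sorting 4_D, 4_E -> order preserved
All equal keys kept their original relative order. Insertion Sort is stable: elements are shifted only while they are strictly greater than the key, so a key is inserted after any equal elements already placed.
Answer: Stable


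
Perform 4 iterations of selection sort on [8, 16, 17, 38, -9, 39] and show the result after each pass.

Pass 1: Select minimum -9 at index 4, swap -> [-9, 16, 17, 38, 8, 39]
Pass 2: Select minimum 8 at index 4, swap -> [-9, 8, 17, 38, 16, 39]
Pass 3: Select minimum 16 at index 4, swap -> [-9, 8, 16, 38, 17, 39]
Pass 4: Select minimum 17 at index 4, swap -> [-9, 8, 16, 17, 38, 39]


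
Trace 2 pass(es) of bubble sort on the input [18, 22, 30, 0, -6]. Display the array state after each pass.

After pass 1: [18, 22, 0, -6, 30] (2 swaps)
After pass 2: [18, 0, -6, 22, 30] (2 swaps)
Total swaps: 4


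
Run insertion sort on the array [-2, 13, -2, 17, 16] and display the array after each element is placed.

First element -2 is already 'sorted'
Insert 13: shifted 0 elements -> [-2, 13, -2, 17, 16]
Insert -2: shifted 1 elements -> [-2, -2, 13, 17, 16]
Insert 17: shifted 0 elements -> [-2, -2, 13, 17, 16]
Insert 16: shifted 1 elements -> [-2, -2, 13, 16, 17]


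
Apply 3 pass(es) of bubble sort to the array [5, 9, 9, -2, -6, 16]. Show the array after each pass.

After pass 1: [5, 9, -2, -6, 9, 16] (2 swaps)
After pass 2: [5, -2, -6, 9, 9, 16] (2 swaps)
After pass 3: [-2, -6, 5, 9, 9, 16] (2 swaps)
Total swaps: 6


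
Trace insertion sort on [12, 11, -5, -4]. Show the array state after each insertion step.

First element 12 is already 'sorted'
Insert 11: shifted 1 elements -> [11, 12, -5, -4]
Insert -5: shifted 2 elements -> [-5, 11, 12, -4]
Insert -4: shifted 2 elements -> [-5, -4, 11, 12]


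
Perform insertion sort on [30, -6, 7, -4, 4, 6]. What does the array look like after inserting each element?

First element 30 is already 'sorted'
Insert -6: shifted 1 elements -> [-6, 30, 7, -4, 4, 6]
Insert 7: shifted 1 elements -> [-6, 7, 30, -4, 4, 6]
Insert -4: shifted 2 elements -> [-6, -4, 7, 30, 4, 6]
Insert 4: shifted 2 elements -> [-6, -4, 4, 7, 30, 6]
Insert 6: shifted 2 elements -> [-6, -4, 4, 6, 7, 30]


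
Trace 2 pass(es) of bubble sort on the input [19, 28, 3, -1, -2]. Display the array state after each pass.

After pass 1: [19, 3, -1, -2, 28] (3 swaps)
After pass 2: [3, -1, -2, 19, 28] (3 swaps)
Total swaps: 6


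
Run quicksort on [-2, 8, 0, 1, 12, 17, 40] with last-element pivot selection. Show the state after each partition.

Partition 1: pivot=40 at index 6 -> [-2, 8, 0, 1, 12, 17, 40]
Partition 2: pivot=17 at index 5 -> [-2, 8, 0, 1, 12, 17, 40]
Partition 3: pivot=12 at index 4 -> [-2, 8, 0, 1, 12, 17, 40]
Partition 4: pivot=1 at index 2 -> [-2, 0, 1, 8, 12, 17, 40]
Partition 5: pivot=0 at index 1 -> [-2, 0, 1, 8, 12, 17, 40]


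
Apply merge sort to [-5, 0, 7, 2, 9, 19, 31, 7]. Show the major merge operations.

Divide and conquer:
  Merge [-5] + [0] -> [-5, 0]
  Merge [7] + [2] -> [2, 7]
  Merge [-5, 0] + [2, 7] -> [-5, 0, 2, 7]
  Merge [9] + [19] -> [9, 19]
  Merge [31] + [7] -> [7, 31]
  Merge [9, 19] + [7, 31] -> [7, 9, 19, 31]
  Merge [-5, 0, 2, 7] + [7, 9, 19, 31] -> [-5, 0, 2, 7, 7, 9, 19, 31]


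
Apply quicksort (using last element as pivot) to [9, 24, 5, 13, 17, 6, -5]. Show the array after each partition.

Partition 1: pivot=-5 at index 0 -> [-5, 24, 5, 13, 17, 6, 9]
Partition 2: pivot=9 at index 3 -> [-5, 5, 6, 9, 17, 24, 13]
Partition 3: pivot=6 at index 2 -> [-5, 5, 6, 9, 17, 24, 13]
Partition 4: pivot=13 at index 4 -> [-5, 5, 6, 9, 13, 24, 17]
Partition 5: pivot=17 at index 5 -> [-5, 5, 6, 9, 13, 17, 24]


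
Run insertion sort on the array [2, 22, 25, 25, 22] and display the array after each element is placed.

First element 2 is already 'sorted'
Insert 22: shifted 0 elements -> [2, 22, 25, 25, 22]
Insert 25: shifted 0 elements -> [2, 22, 25, 25, 22]
Insert 25: shifted 0 elements -> [2, 22, 25, 25, 22]
Insert 22: shifted 2 elements -> [2, 22, 22, 25, 25]


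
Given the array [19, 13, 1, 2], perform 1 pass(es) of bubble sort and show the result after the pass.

After pass 1: [13, 1, 2, 19] (3 swaps)
Total swaps: 3


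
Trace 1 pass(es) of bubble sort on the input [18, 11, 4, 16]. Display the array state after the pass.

After pass 1: [11, 4, 16, 18] (3 swaps)
Total swaps: 3


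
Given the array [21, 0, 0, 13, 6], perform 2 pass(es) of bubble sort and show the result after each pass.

After pass 1: [0, 0, 13, 6, 21] (4 swaps)
After pass 2: [0, 0, 6, 13, 21] (1 swaps)
Total swaps: 5


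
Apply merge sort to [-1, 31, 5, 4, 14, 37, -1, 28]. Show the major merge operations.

Divide and conquer:
  Merge [-1] + [31] -> [-1, 31]
  Merge [5] + [4] -> [4, 5]
  Merge [-1, 31] + [4, 5] -> [-1, 4, 5, 31]
  Merge [14] + [37] -> [14, 37]
  Merge [-1] + [28] -> [-1, 28]
  Merge [14, 37] + [-1, 28] -> [-1, 14, 28, 37]
  Merge [-1, 4, 5, 31] + [-1, 14, 28, 37] -> [-1, -1, 4, 5, 14, 28, 31, 37]


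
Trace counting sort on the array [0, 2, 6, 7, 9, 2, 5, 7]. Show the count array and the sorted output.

Count array: [1, 0, 2, 0, 0, 1, 1, 2, 0, 1]
(count[i] = number of elements equal to i)
Cumulative count: [1, 1, 3, 3, 3, 4, 5, 7, 7, 8]
Sorted: [0, 2, 2, 5, 6, 7, 7, 9]


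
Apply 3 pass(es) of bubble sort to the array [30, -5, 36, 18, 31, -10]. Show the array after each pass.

After pass 1: [-5, 30, 18, 31, -10, 36] (4 swaps)
After pass 2: [-5, 18, 30, -10, 31, 36] (2 swaps)
After pass 3: [-5, 18, -10, 30, 31, 36] (1 swaps)
Total swaps: 7


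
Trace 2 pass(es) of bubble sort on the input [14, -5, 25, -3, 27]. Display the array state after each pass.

After pass 1: [-5, 14, -3, 25, 27] (2 swaps)
After pass 2: [-5, -3, 14, 25, 27] (1 swaps)
Total swaps: 3


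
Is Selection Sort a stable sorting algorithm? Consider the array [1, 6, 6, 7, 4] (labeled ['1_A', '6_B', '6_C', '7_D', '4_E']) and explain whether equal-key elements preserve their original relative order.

Trace Selection Sort on the labeled array (the key is the number; the letter only tracks identity):
  Pass 1: minimum 1_A is already at index 0; no swap -> [1_A, 6_B, 6_C, 7_D, 4_E]
  Pass 2: minimum of unsorted part is 4_E at index 4; swap it with 6_B at index 1 -> [1_A, 4_E, 6_C, 7_D, 6_B]
  Pass 3: minimum 6_C is already at index 2; no swap -> [1_A, 4_E, 6_C, 7_D, 6_B]
  Pass 4: minimum of unsorted part is 6_B at index 4; swap it with 7_D at index 3 -> [1_A, 4_E, 6_C, 6_B, 7_D]
Final order: [1_A, 4_E, 6_C, 6_B, 7_D]
Equal keys:
  value 6: originally 6_B, 6_C; after sorting 6_C, 6_B -> order changed
Equal keys were reordered, so Selection Sort is not stable: the long-range swap that moves the minimum into place can carry an element past an equal key. (One such input is enough; an unstable sort may happen to preserve order on other inputs, but it gives no guarantee.)
Answer: Not stable


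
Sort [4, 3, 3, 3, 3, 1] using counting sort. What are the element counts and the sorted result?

Count array: [0, 1, 0, 4, 1]
(count[i] = number of elements equal to i)
Cumulative count: [0, 1, 1, 5, 6]
Sorted: [1, 3, 3, 3, 3, 4]


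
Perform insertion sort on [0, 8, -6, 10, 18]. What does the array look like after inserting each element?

First element 0 is already 'sorted'
Insert 8: shifted 0 elements -> [0, 8, -6, 10, 18]
Insert -6: shifted 2 elements -> [-6, 0, 8, 10, 18]
Insert 10: shifted 0 elements -> [-6, 0, 8, 10, 18]
Insert 18: shifted 0 elements -> [-6, 0, 8, 10, 18]


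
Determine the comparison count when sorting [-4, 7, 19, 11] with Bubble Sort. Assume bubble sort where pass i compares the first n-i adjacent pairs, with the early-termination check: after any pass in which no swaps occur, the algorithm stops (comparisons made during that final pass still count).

Pass 1: compare adjacent pairs (0,1)..(2,3) = 3 comparison(s), 1 swap(s) -> [-4, 7, 11, 19]
Pass 2: compare adjacent pairs (0,1)..(1,2) = 2 comparison(s), 0 swap(s) -> [-4, 7, 11, 19]
No swaps in this pass, so bubble sort stops here.
Total comparisons: 3 + 2 = 5


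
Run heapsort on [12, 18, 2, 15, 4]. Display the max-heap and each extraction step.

Build heap: [18, 15, 2, 12, 4]
Extract 18: [15, 12, 2, 4, 18]
Extract 15: [12, 4, 2, 15, 18]
Extract 12: [4, 2, 12, 15, 18]
Extract 4: [2, 4, 12, 15, 18]


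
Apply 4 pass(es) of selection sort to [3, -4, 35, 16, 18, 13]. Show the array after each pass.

Pass 1: Select minimum -4 at index 1, swap -> [-4, 3, 35, 16, 18, 13]
Pass 2: Select minimum 3 at index 1, swap -> [-4, 3, 35, 16, 18, 13]
Pass 3: Select minimum 13 at index 5, swap -> [-4, 3, 13, 16, 18, 35]
Pass 4: Select minimum 16 at index 3, swap -> [-4, 3, 13, 16, 18, 35]


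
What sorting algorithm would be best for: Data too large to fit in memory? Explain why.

Best choice: External merge sort
Reason: Minimizes disk I/O by sequential reads/writes


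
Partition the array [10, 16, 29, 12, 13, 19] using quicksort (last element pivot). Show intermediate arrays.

Partition 1: pivot=19 at index 4 -> [10, 16, 12, 13, 19, 29]
Partition 2: pivot=13 at index 2 -> [10, 12, 13, 16, 19, 29]
Partition 3: pivot=12 at index 1 -> [10, 12, 13, 16, 19, 29]


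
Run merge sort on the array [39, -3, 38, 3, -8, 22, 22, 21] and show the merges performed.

Divide and conquer:
  Merge [39] + [-3] -> [-3, 39]
  Merge [38] + [3] -> [3, 38]
  Merge [-3, 39] + [3, 38] -> [-3, 3, 38, 39]
  Merge [-8] + [22] -> [-8, 22]
  Merge [22] + [21] -> [21, 22]
  Merge [-8, 22] + [21, 22] -> [-8, 21, 22, 22]
  Merge [-3, 3, 38, 39] + [-8, 21, 22, 22] -> [-8, -3, 3, 21, 22, 22, 38, 39]


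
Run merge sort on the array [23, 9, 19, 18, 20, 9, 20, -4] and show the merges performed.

Divide and conquer:
  Merge [23] + [9] -> [9, 23]
  Merge [19] + [18] -> [18, 19]
  Merge [9, 23] + [18, 19] -> [9, 18, 19, 23]
  Merge [20] + [9] -> [9, 20]
  Merge [20] + [-4] -> [-4, 20]
  Merge [9, 20] + [-4, 20] -> [-4, 9, 20, 20]
  Merge [9, 18, 19, 23] + [-4, 9, 20, 20] -> [-4, 9, 9, 18, 19, 20, 20, 23]


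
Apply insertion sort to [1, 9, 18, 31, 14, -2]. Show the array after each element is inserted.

First element 1 is already 'sorted'
Insert 9: shifted 0 elements -> [1, 9, 18, 31, 14, -2]
Insert 18: shifted 0 elements -> [1, 9, 18, 31, 14, -2]
Insert 31: shifted 0 elements -> [1, 9, 18, 31, 14, -2]
Insert 14: shifted 2 elements -> [1, 9, 14, 18, 31, -2]
Insert -2: shifted 5 elements -> [-2, 1, 9, 14, 18, 31]


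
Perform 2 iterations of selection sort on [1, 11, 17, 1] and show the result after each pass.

Pass 1: Select minimum 1 at index 0, swap -> [1, 11, 17, 1]
Pass 2: Select minimum 1 at index 3, swap -> [1, 1, 17, 11]


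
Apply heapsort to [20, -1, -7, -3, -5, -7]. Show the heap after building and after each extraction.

Build heap: [20, -1, -7, -3, -5, -7]
Extract 20: [-1, -3, -7, -7, -5, 20]
Extract -1: [-3, -5, -7, -7, -1, 20]
Extract -3: [-5, -7, -7, -3, -1, 20]
Extract -5: [-7, -7, -5, -3, -1, 20]
Extract -7: [-7, -7, -5, -3, -1, 20]


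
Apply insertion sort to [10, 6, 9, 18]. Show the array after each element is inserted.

First element 10 is already 'sorted'
Insert 6: shifted 1 elements -> [6, 10, 9, 18]
Insert 9: shifted 1 elements -> [6, 9, 10, 18]
Insert 18: shifted 0 elements -> [6, 9, 10, 18]


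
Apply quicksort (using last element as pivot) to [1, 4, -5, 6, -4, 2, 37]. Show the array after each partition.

Partition 1: pivot=37 at index 6 -> [1, 4, -5, 6, -4, 2, 37]
Partition 2: pivot=2 at index 3 -> [1, -5, -4, 2, 4, 6, 37]
Partition 3: pivot=-4 at index 1 -> [-5, -4, 1, 2, 4, 6, 37]
Partition 4: pivot=6 at index 5 -> [-5, -4, 1, 2, 4, 6, 37]


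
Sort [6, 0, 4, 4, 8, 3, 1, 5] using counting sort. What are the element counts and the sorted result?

Count array: [1, 1, 0, 1, 2, 1, 1, 0, 1]
(count[i] = number of elements equal to i)
Cumulative count: [1, 2, 2, 3, 5, 6, 7, 7, 8]
Sorted: [0, 1, 3, 4, 4, 5, 6, 8]


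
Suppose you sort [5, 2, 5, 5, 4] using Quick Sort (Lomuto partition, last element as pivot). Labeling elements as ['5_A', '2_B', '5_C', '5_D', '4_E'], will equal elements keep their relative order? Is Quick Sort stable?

Trace Quick Sort on the labeled array (the key is the number; the letter only tracks identity):
  Partition indices 0..4 around pivot 4_E -> [2_B, 4_E, 5_C, 5_D, 5_A]
  Partition indices 2..4 around pivot 5_A -> [2_B, 4_E, 5_C, 5_D, 5_A]
  Partition indices 2..3 around pivot 5_D -> [2_B, 4_E, 5_C, 5_D, 5_A]
Final order: [2_B, 4_E, 5_C, 5_D, 5_A]
Equal keys:
  value 5: originally 5_A, 5_C, 5_D; after sorting 5_C, 5_D, 5_A -> order changed
Equal keys were reordered, so Quick Sort is not stable: partition swaps elements across long distances and can reorder equal keys. (One such input is enough; an unstable sort may happen to preserve order on other inputs, but it gives no guarantee.)
Answer: Not stable


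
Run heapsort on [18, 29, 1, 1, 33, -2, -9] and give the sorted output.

Build heap: [33, 29, 1, 1, 18, -2, -9]
Extract 33: [29, 18, 1, 1, -9, -2, 33]
Extract 29: [18, 1, 1, -2, -9, 29, 33]
Extract 18: [1, -2, 1, -9, 18, 29, 33]
Extract 1: [1, -2, -9, 1, 18, 29, 33]
Extract 1: [-2, -9, 1, 1, 18, 29, 33]
Extract -2: [-9, -2, 1, 1, 18, 29, 33]


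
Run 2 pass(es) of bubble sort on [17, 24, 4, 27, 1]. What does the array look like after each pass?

After pass 1: [17, 4, 24, 1, 27] (2 swaps)
After pass 2: [4, 17, 1, 24, 27] (2 swaps)
Total swaps: 4


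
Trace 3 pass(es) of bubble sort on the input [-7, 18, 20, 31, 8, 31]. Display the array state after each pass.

After pass 1: [-7, 18, 20, 8, 31, 31] (1 swaps)
After pass 2: [-7, 18, 8, 20, 31, 31] (1 swaps)
After pass 3: [-7, 8, 18, 20, 31, 31] (1 swaps)
Total swaps: 3


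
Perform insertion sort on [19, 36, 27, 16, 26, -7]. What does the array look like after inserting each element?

First element 19 is already 'sorted'
Insert 36: shifted 0 elements -> [19, 36, 27, 16, 26, -7]
Insert 27: shifted 1 elements -> [19, 27, 36, 16, 26, -7]
Insert 16: shifted 3 elements -> [16, 19, 27, 36, 26, -7]
Insert 26: shifted 2 elements -> [16, 19, 26, 27, 36, -7]
Insert -7: shifted 5 elements -> [-7, 16, 19, 26, 27, 36]


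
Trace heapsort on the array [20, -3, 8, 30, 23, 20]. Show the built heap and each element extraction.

Build heap: [30, 23, 20, -3, 20, 8]
Extract 30: [23, 20, 20, -3, 8, 30]
Extract 23: [20, 8, 20, -3, 23, 30]
Extract 20: [20, 8, -3, 20, 23, 30]
Extract 20: [8, -3, 20, 20, 23, 30]
Extract 8: [-3, 8, 20, 20, 23, 30]


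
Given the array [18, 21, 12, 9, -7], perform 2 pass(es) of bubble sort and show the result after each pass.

After pass 1: [18, 12, 9, -7, 21] (3 swaps)
After pass 2: [12, 9, -7, 18, 21] (3 swaps)
Total swaps: 6


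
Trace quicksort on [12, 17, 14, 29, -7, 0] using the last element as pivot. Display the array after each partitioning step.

Partition 1: pivot=0 at index 1 -> [-7, 0, 14, 29, 12, 17]
Partition 2: pivot=17 at index 4 -> [-7, 0, 14, 12, 17, 29]
Partition 3: pivot=12 at index 2 -> [-7, 0, 12, 14, 17, 29]


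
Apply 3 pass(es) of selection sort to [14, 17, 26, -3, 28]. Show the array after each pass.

Pass 1: Select minimum -3 at index 3, swap -> [-3, 17, 26, 14, 28]
Pass 2: Select minimum 14 at index 3, swap -> [-3, 14, 26, 17, 28]
Pass 3: Select minimum 17 at index 3, swap -> [-3, 14, 17, 26, 28]


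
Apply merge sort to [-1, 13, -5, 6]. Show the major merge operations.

Divide and conquer:
  Merge [-1] + [13] -> [-1, 13]
  Merge [-5] + [6] -> [-5, 6]
  Merge [-1, 13] + [-5, 6] -> [-5, -1, 6, 13]


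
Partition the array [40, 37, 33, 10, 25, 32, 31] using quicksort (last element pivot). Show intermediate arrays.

Partition 1: pivot=31 at index 2 -> [10, 25, 31, 40, 37, 32, 33]
Partition 2: pivot=25 at index 1 -> [10, 25, 31, 40, 37, 32, 33]
Partition 3: pivot=33 at index 4 -> [10, 25, 31, 32, 33, 40, 37]
Partition 4: pivot=37 at index 5 -> [10, 25, 31, 32, 33, 37, 40]


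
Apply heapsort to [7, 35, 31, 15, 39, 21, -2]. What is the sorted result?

Build heap: [39, 35, 31, 15, 7, 21, -2]
Extract 39: [35, 15, 31, -2, 7, 21, 39]
Extract 35: [31, 15, 21, -2, 7, 35, 39]
Extract 31: [21, 15, 7, -2, 31, 35, 39]
Extract 21: [15, -2, 7, 21, 31, 35, 39]
Extract 15: [7, -2, 15, 21, 31, 35, 39]
Extract 7: [-2, 7, 15, 21, 31, 35, 39]


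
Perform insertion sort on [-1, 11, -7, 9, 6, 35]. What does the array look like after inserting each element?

First element -1 is already 'sorted'
Insert 11: shifted 0 elements -> [-1, 11, -7, 9, 6, 35]
Insert -7: shifted 2 elements -> [-7, -1, 11, 9, 6, 35]
Insert 9: shifted 1 elements -> [-7, -1, 9, 11, 6, 35]
Insert 6: shifted 2 elements -> [-7, -1, 6, 9, 11, 35]
Insert 35: shifted 0 elements -> [-7, -1, 6, 9, 11, 35]


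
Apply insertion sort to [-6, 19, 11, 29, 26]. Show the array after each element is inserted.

First element -6 is already 'sorted'
Insert 19: shifted 0 elements -> [-6, 19, 11, 29, 26]
Insert 11: shifted 1 elements -> [-6, 11, 19, 29, 26]
Insert 29: shifted 0 elements -> [-6, 11, 19, 29, 26]
Insert 26: shifted 1 elements -> [-6, 11, 19, 26, 29]


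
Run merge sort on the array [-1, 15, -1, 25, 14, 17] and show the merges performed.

Divide and conquer:
  Merge [15] + [-1] -> [-1, 15]
  Merge [-1] + [-1, 15] -> [-1, -1, 15]
  Merge [14] + [17] -> [14, 17]
  Merge [25] + [14, 17] -> [14, 17, 25]
  Merge [-1, -1, 15] + [14, 17, 25] -> [-1, -1, 14, 15, 17, 25]


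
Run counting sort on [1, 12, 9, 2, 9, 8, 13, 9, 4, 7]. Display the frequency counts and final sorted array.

Count array: [0, 1, 1, 0, 1, 0, 0, 1, 1, 3, 0, 0, 1, 1]
(count[i] = number of elements equal to i)
Cumulative count: [0, 1, 2, 2, 3, 3, 3, 4, 5, 8, 8, 8, 9, 10]
Sorted: [1, 2, 4, 7, 8, 9, 9, 9, 12, 13]


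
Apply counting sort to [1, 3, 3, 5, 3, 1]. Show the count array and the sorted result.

Count array: [0, 2, 0, 3, 0, 1]
(count[i] = number of elements equal to i)
Cumulative count: [0, 2, 2, 5, 5, 6]
Sorted: [1, 1, 3, 3, 3, 5]


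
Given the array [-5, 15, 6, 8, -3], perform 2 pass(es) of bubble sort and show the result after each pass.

After pass 1: [-5, 6, 8, -3, 15] (3 swaps)
After pass 2: [-5, 6, -3, 8, 15] (1 swaps)
Total swaps: 4


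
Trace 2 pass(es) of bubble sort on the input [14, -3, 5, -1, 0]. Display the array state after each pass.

After pass 1: [-3, 5, -1, 0, 14] (4 swaps)
After pass 2: [-3, -1, 0, 5, 14] (2 swaps)
Total swaps: 6


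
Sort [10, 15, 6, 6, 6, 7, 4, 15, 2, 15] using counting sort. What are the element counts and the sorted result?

Count array: [0, 0, 1, 0, 1, 0, 3, 1, 0, 0, 1, 0, 0, 0, 0, 3]
(count[i] = number of elements equal to i)
Cumulative count: [0, 0, 1, 1, 2, 2, 5, 6, 6, 6, 7, 7, 7, 7, 7, 10]
Sorted: [2, 4, 6, 6, 6, 7, 10, 15, 15, 15]
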